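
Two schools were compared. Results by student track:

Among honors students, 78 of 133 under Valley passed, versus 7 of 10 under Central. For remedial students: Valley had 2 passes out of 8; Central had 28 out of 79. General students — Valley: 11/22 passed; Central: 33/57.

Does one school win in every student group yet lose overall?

Honors: Valley 78/133 = 58.6%, Central 7/10 = 70.0% → Central
Remedial: Valley 2/8 = 25.0%, Central 28/79 = 35.4% → Central
General: Valley 11/22 = 50.0%, Central 33/57 = 57.9% → Central
Overall: Valley 91/163 = 55.8%, Central 68/146 = 46.6% → Valley
Central wins each student group but Valley wins overall — the comparison reverses. Central's students skew toward remedial, which has a lower base rate.

Yes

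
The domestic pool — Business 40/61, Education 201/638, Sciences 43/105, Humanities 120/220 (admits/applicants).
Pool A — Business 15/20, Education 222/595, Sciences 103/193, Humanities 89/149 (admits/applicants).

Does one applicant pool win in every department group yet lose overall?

No

Business: the domestic pool 40/61 = 65.6%, Pool A 15/20 = 75.0% → Pool A
Education: the domestic pool 201/638 = 31.5%, Pool A 222/595 = 37.3% → Pool A
Sciences: the domestic pool 43/105 = 41.0%, Pool A 103/193 = 53.4% → Pool A
Humanities: the domestic pool 120/220 = 54.5%, Pool A 89/149 = 59.7% → Pool A
Overall: the domestic pool 404/1024 = 39.5%, Pool A 429/957 = 44.8% → Pool A
Pool A wins overall and in every department group — no reversal.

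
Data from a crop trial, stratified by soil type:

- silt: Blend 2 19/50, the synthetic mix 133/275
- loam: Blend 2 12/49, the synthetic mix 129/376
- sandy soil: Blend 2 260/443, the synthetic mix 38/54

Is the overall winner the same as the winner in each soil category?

No

Silt: Blend 2 19/50 = 38.0%, the synthetic mix 133/275 = 48.4% → the synthetic mix
Loam: Blend 2 12/49 = 24.5%, the synthetic mix 129/376 = 34.3% → the synthetic mix
Sandy soil: Blend 2 260/443 = 58.7%, the synthetic mix 38/54 = 70.4% → the synthetic mix
Overall: Blend 2 291/542 = 53.7%, the synthetic mix 300/705 = 42.6% → Blend 2
The synthetic mix wins each soil group but Blend 2 wins overall — the comparison reverses. The synthetic mix's plots skew toward loam, which has a lower base rate.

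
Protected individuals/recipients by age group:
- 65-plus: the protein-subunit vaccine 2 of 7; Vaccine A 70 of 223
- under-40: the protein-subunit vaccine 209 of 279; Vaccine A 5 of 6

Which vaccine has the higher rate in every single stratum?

Vaccine A

65-plus: the protein-subunit vaccine 2/7 = 28.6%, Vaccine A 70/223 = 31.4% → Vaccine A
Under-40: the protein-subunit vaccine 209/279 = 74.9%, Vaccine A 5/6 = 83.3% → Vaccine A
Vaccine A has the higher rate in both groups.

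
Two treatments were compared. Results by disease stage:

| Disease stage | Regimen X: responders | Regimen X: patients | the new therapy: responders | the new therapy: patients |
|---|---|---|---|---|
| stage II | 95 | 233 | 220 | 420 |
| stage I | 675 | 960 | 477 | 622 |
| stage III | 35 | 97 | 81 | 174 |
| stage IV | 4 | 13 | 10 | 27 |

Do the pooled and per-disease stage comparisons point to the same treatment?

Yes

Stage II: Regimen X 95/233 = 40.8%, the new therapy 220/420 = 52.4% → the new therapy
Stage I: Regimen X 675/960 = 70.3%, the new therapy 477/622 = 76.7% → the new therapy
Stage III: Regimen X 35/97 = 36.1%, the new therapy 81/174 = 46.6% → the new therapy
Stage IV: Regimen X 4/13 = 30.8%, the new therapy 10/27 = 37.0% → the new therapy
Overall: Regimen X 809/1303 = 62.1%, the new therapy 788/1243 = 63.4% → the new therapy
The new therapy wins overall and in every disease group — no reversal.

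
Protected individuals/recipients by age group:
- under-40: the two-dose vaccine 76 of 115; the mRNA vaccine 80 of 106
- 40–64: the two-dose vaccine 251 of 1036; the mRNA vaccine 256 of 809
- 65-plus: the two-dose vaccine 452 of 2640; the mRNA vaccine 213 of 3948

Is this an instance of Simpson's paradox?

Under-40: the two-dose vaccine 76/115 = 66.1%, the mRNA vaccine 80/106 = 75.5% → the mRNA vaccine
40–64: the two-dose vaccine 251/1036 = 24.2%, the mRNA vaccine 256/809 = 31.6% → the mRNA vaccine
65-plus: the two-dose vaccine 452/2640 = 17.1%, the mRNA vaccine 213/3948 = 5.4% → the two-dose vaccine
Overall: the two-dose vaccine 779/3791 = 20.5%, the mRNA vaccine 549/4863 = 11.3% → the two-dose vaccine
Neither sweeps: the two-dose vaccine wins 1 of 3 groups, the mRNA vaccine wins 2. The two-dose vaccine wins overall but not every group — no Simpson reversal.

No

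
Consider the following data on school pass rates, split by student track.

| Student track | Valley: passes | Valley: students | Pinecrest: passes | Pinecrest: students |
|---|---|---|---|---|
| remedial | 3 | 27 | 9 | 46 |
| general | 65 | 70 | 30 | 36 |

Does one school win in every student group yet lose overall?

No

Remedial: Valley 3/27 = 11.1%, Pinecrest 9/46 = 19.6% → Pinecrest
General: Valley 65/70 = 92.9%, Pinecrest 30/36 = 83.3% → Valley
Overall: Valley 68/97 = 70.1%, Pinecrest 39/82 = 47.6% → Valley
Neither sweeps: Valley wins 1 of 2 groups, Pinecrest wins 1. Valley wins overall but not every group — no Simpson reversal.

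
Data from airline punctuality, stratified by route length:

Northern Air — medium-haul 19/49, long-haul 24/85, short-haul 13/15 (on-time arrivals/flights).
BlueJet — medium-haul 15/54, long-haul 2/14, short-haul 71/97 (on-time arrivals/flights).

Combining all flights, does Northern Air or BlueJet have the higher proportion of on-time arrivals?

Medium-haul: Northern Air 19/49 = 38.8%, BlueJet 15/54 = 27.8% → Northern Air
Long-haul: Northern Air 24/85 = 28.2%, BlueJet 2/14 = 14.3% → Northern Air
Short-haul: Northern Air 13/15 = 86.7%, BlueJet 71/97 = 73.2% → Northern Air
Overall: Northern Air 56/149 = 37.6%, BlueJet 88/165 = 53.3% → BlueJet
(Northern Air wins every route group but BlueJet wins overall — Northern Air's flights skew toward the low-rate long-haul group.)

BlueJet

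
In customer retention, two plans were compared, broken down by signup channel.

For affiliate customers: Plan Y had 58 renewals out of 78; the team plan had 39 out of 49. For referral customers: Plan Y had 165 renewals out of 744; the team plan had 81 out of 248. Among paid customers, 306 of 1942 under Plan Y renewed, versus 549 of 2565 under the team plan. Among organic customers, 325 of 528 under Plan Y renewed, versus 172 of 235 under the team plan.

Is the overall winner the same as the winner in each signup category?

Affiliate: Plan Y 58/78 = 74.4%, the team plan 39/49 = 79.6% → the team plan
Referral: Plan Y 165/744 = 22.2%, the team plan 81/248 = 32.7% → the team plan
Paid: Plan Y 306/1942 = 15.8%, the team plan 549/2565 = 21.4% → the team plan
Organic: Plan Y 325/528 = 61.6%, the team plan 172/235 = 73.2% → the team plan
Overall: Plan Y 854/3292 = 25.9%, the team plan 841/3097 = 27.2% → the team plan
The team plan wins overall and in every signup group — no reversal.

Yes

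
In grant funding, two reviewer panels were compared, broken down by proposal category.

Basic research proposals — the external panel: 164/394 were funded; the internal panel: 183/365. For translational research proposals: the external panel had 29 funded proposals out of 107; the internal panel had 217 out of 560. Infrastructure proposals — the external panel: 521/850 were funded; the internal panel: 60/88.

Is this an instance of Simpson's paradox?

Basic research: the external panel 164/394 = 41.6%, the internal panel 183/365 = 50.1% → the internal panel
Translational research: the external panel 29/107 = 27.1%, the internal panel 217/560 = 38.8% → the internal panel
Infrastructure: the external panel 521/850 = 61.3%, the internal panel 60/88 = 68.2% → the internal panel
Overall: the external panel 714/1351 = 52.8%, the internal panel 460/1013 = 45.4% → the external panel
The internal panel wins each proposal group but the external panel wins overall — the comparison reverses. The internal panel's proposals skew toward translational research, which has a lower base rate.

Yes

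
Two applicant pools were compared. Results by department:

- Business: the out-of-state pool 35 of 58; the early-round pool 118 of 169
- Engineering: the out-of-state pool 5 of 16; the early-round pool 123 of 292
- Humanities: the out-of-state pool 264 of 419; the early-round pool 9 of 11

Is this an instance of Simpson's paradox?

Business: the out-of-state pool 35/58 = 60.3%, the early-round pool 118/169 = 69.8% → the early-round pool
Engineering: the out-of-state pool 5/16 = 31.2%, the early-round pool 123/292 = 42.1% → the early-round pool
Humanities: the out-of-state pool 264/419 = 63.0%, the early-round pool 9/11 = 81.8% → the early-round pool
Overall: the out-of-state pool 304/493 = 61.7%, the early-round pool 250/472 = 53.0% → the out-of-state pool
The early-round pool wins each department group but the out-of-state pool wins overall — the comparison reverses. The early-round pool's applicants skew toward Engineering, which has a lower base rate.

Yes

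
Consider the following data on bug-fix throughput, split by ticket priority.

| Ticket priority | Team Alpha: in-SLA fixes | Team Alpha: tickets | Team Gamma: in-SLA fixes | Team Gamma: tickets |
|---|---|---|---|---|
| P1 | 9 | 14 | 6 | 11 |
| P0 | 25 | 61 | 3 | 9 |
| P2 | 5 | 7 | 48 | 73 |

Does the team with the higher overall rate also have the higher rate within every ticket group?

No

P1: Team Alpha 9/14 = 64.3%, Team Gamma 6/11 = 54.5% → Team Alpha
P0: Team Alpha 25/61 = 41.0%, Team Gamma 3/9 = 33.3% → Team Alpha
P2: Team Alpha 5/7 = 71.4%, Team Gamma 48/73 = 65.8% → Team Alpha
Overall: Team Alpha 39/82 = 47.6%, Team Gamma 57/93 = 61.3% → Team Gamma
Team Alpha wins each ticket group but Team Gamma wins overall — the comparison reverses. Team Alpha's tickets skew toward P0, which has a lower base rate.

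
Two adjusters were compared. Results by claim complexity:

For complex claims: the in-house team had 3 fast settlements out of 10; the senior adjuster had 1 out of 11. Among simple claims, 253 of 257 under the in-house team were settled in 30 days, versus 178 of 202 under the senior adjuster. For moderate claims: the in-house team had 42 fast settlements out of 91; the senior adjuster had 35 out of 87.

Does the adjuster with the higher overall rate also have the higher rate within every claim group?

Yes

Complex: the in-house team 3/10 = 30.0%, the senior adjuster 1/11 = 9.1% → the in-house team
Simple: the in-house team 253/257 = 98.4%, the senior adjuster 178/202 = 88.1% → the in-house team
Moderate: the in-house team 42/91 = 46.2%, the senior adjuster 35/87 = 40.2% → the in-house team
Overall: the in-house team 298/358 = 83.2%, the senior adjuster 214/300 = 71.3% → the in-house team
The in-house team wins overall and in every claim group — no reversal.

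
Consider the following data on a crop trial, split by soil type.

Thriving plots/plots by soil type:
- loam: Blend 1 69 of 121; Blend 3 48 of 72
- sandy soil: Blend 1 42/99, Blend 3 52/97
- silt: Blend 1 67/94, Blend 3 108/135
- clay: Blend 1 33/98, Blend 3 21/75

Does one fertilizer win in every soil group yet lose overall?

Loam: Blend 1 69/121 = 57.0%, Blend 3 48/72 = 66.7% → Blend 3
Sandy soil: Blend 1 42/99 = 42.4%, Blend 3 52/97 = 53.6% → Blend 3
Silt: Blend 1 67/94 = 71.3%, Blend 3 108/135 = 80.0% → Blend 3
Clay: Blend 1 33/98 = 33.7%, Blend 3 21/75 = 28.0% → Blend 1
Overall: Blend 1 211/412 = 51.2%, Blend 3 229/379 = 60.4% → Blend 3
Neither sweeps: Blend 1 wins 1 of 4 groups, Blend 3 wins 3. Blend 3 wins overall but not every group — no Simpson reversal.

No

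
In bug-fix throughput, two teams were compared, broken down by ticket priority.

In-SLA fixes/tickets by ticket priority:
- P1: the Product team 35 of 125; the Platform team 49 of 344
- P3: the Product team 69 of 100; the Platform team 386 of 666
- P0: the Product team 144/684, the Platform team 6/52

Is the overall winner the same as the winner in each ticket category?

No

P1: the Product team 35/125 = 28.0%, the Platform team 49/344 = 14.2% → the Product team
P3: the Product team 69/100 = 69.0%, the Platform team 386/666 = 58.0% → the Product team
P0: the Product team 144/684 = 21.1%, the Platform team 6/52 = 11.5% → the Product team
Overall: the Product team 248/909 = 27.3%, the Platform team 441/1062 = 41.5% → the Platform team
The Product team wins each ticket group but the Platform team wins overall — the comparison reverses. The Product team's tickets skew toward P0, which has a lower base rate.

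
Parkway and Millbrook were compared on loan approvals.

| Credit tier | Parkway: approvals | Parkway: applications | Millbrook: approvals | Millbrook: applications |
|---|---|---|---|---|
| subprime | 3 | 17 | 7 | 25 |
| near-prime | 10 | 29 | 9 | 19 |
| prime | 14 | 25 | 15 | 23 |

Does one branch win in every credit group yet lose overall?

No

Subprime: Parkway 3/17 = 17.6%, Millbrook 7/25 = 28.0% → Millbrook
Near-prime: Parkway 10/29 = 34.5%, Millbrook 9/19 = 47.4% → Millbrook
Prime: Parkway 14/25 = 56.0%, Millbrook 15/23 = 65.2% → Millbrook
Overall: Parkway 27/71 = 38.0%, Millbrook 31/67 = 46.3% → Millbrook
Millbrook wins overall and in every credit group — no reversal.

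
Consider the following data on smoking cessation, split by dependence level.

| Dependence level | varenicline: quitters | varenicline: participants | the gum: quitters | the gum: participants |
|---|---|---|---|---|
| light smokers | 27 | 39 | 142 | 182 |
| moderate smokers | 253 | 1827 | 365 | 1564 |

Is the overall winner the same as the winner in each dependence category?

Light smokers: varenicline 27/39 = 69.2%, the gum 142/182 = 78.0% → the gum
Moderate smokers: varenicline 253/1827 = 13.8%, the gum 365/1564 = 23.3% → the gum
Overall: varenicline 280/1866 = 15.0%, the gum 507/1746 = 29.0% → the gum
The gum wins overall and in every dependence group — no reversal.

Yes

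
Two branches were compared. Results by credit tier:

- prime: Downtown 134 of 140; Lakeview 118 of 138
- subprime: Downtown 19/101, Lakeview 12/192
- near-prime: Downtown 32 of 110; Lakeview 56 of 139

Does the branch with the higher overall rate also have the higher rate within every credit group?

Prime: Downtown 134/140 = 95.7%, Lakeview 118/138 = 85.5% → Downtown
Subprime: Downtown 19/101 = 18.8%, Lakeview 12/192 = 6.2% → Downtown
Near-prime: Downtown 32/110 = 29.1%, Lakeview 56/139 = 40.3% → Lakeview
Overall: Downtown 185/351 = 52.7%, Lakeview 186/469 = 39.7% → Downtown
Neither sweeps: Downtown wins 2 of 3 groups, Lakeview wins 1. Downtown wins overall but not every group — no Simpson reversal.

No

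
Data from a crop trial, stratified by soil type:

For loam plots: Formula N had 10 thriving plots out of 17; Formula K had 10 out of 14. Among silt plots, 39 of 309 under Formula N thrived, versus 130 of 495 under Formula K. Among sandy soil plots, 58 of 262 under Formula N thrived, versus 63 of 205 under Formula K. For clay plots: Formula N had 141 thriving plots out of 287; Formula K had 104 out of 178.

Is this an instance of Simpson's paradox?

Loam: Formula N 10/17 = 58.8%, Formula K 10/14 = 71.4% → Formula K
Silt: Formula N 39/309 = 12.6%, Formula K 130/495 = 26.3% → Formula K
Sandy soil: Formula N 58/262 = 22.1%, Formula K 63/205 = 30.7% → Formula K
Clay: Formula N 141/287 = 49.1%, Formula K 104/178 = 58.4% → Formula K
Overall: Formula N 248/875 = 28.3%, Formula K 307/892 = 34.4% → Formula K
Formula K wins overall and in every soil group — no reversal.

No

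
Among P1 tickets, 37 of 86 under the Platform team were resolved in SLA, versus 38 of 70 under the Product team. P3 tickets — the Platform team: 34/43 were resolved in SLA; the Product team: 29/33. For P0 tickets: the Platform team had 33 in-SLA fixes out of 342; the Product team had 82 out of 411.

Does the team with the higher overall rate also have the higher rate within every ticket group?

Yes

P1: the Platform team 37/86 = 43.0%, the Product team 38/70 = 54.3% → the Product team
P3: the Platform team 34/43 = 79.1%, the Product team 29/33 = 87.9% → the Product team
P0: the Platform team 33/342 = 9.6%, the Product team 82/411 = 20.0% → the Product team
Overall: the Platform team 104/471 = 22.1%, the Product team 149/514 = 29.0% → the Product team
The Product team wins overall and in every ticket group — no reversal.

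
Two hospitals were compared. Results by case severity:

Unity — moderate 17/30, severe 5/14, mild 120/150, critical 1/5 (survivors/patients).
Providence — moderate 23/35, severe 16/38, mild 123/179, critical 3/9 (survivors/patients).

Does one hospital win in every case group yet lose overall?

No

Moderate: Unity 17/30 = 56.7%, Providence 23/35 = 65.7% → Providence
Severe: Unity 5/14 = 35.7%, Providence 16/38 = 42.1% → Providence
Mild: Unity 120/150 = 80.0%, Providence 123/179 = 68.7% → Unity
Critical: Unity 1/5 = 20.0%, Providence 3/9 = 33.3% → Providence
Overall: Unity 143/199 = 71.9%, Providence 165/261 = 63.2% → Unity
Neither sweeps: Unity wins 1 of 4 groups, Providence wins 3. Unity wins overall but not every group — no Simpson reversal.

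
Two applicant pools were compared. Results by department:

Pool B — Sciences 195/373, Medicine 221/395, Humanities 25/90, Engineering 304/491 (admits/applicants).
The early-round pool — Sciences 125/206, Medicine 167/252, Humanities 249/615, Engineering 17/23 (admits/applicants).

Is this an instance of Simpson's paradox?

Yes

Sciences: Pool B 195/373 = 52.3%, the early-round pool 125/206 = 60.7% → the early-round pool
Medicine: Pool B 221/395 = 55.9%, the early-round pool 167/252 = 66.3% → the early-round pool
Humanities: Pool B 25/90 = 27.8%, the early-round pool 249/615 = 40.5% → the early-round pool
Engineering: Pool B 304/491 = 61.9%, the early-round pool 17/23 = 73.9% → the early-round pool
Overall: Pool B 745/1349 = 55.2%, the early-round pool 558/1096 = 50.9% → Pool B
The early-round pool wins each department group but Pool B wins overall — the comparison reverses. The early-round pool's applicants skew toward Humanities, which has a lower base rate.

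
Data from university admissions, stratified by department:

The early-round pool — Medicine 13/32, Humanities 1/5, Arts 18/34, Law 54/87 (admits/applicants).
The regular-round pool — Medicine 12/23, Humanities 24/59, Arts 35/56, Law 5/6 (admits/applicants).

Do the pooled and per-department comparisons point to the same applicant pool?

Medicine: the early-round pool 13/32 = 40.6%, the regular-round pool 12/23 = 52.2% → the regular-round pool
Humanities: the early-round pool 1/5 = 20.0%, the regular-round pool 24/59 = 40.7% → the regular-round pool
Arts: the early-round pool 18/34 = 52.9%, the regular-round pool 35/56 = 62.5% → the regular-round pool
Law: the early-round pool 54/87 = 62.1%, the regular-round pool 5/6 = 83.3% → the regular-round pool
Overall: the early-round pool 86/158 = 54.4%, the regular-round pool 76/144 = 52.8% → the early-round pool
The regular-round pool wins each department group but the early-round pool wins overall — the comparison reverses. The regular-round pool's applicants skew toward Humanities, which has a lower base rate.

No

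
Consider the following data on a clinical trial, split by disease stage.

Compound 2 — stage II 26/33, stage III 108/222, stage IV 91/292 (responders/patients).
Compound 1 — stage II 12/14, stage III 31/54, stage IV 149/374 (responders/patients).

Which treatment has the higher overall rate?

Compound 1

Stage II: Compound 2 26/33 = 78.8%, Compound 1 12/14 = 85.7% → Compound 1
Stage III: Compound 2 108/222 = 48.6%, Compound 1 31/54 = 57.4% → Compound 1
Stage IV: Compound 2 91/292 = 31.2%, Compound 1 149/374 = 39.8% → Compound 1
Overall: Compound 2 225/547 = 41.1%, Compound 1 192/442 = 43.4% → Compound 1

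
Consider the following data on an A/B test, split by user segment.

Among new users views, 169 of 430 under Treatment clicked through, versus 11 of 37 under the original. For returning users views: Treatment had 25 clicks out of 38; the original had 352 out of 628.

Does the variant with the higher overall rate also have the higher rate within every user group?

No

New users: Treatment 169/430 = 39.3%, the original 11/37 = 29.7% → Treatment
Returning users: Treatment 25/38 = 65.8%, the original 352/628 = 56.1% → Treatment
Overall: Treatment 194/468 = 41.5%, the original 363/665 = 54.6% → the original
Treatment wins each user group but the original wins overall — the comparison reverses. Treatment's views skew toward new users, which has a lower base rate.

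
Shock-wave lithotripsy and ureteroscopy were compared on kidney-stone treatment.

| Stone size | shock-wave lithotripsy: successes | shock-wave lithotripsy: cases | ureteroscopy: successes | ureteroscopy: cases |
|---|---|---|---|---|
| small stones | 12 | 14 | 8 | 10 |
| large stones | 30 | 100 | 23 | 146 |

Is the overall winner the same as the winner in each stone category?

Yes

Small stones: shock-wave lithotripsy 12/14 = 85.7%, ureteroscopy 8/10 = 80.0% → shock-wave lithotripsy
Large stones: shock-wave lithotripsy 30/100 = 30.0%, ureteroscopy 23/146 = 15.8% → shock-wave lithotripsy
Overall: shock-wave lithotripsy 42/114 = 36.8%, ureteroscopy 31/156 = 19.9% → shock-wave lithotripsy
Shock-wave lithotripsy wins overall and in every stone group — no reversal.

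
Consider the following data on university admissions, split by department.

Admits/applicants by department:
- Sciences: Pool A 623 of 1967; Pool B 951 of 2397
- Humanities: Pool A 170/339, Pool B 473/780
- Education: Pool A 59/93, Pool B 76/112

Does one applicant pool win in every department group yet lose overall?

No

Sciences: Pool A 623/1967 = 31.7%, Pool B 951/2397 = 39.7% → Pool B
Humanities: Pool A 170/339 = 50.1%, Pool B 473/780 = 60.6% → Pool B
Education: Pool A 59/93 = 63.4%, Pool B 76/112 = 67.9% → Pool B
Overall: Pool A 852/2399 = 35.5%, Pool B 1500/3289 = 45.6% → Pool B
Pool B wins overall and in every department group — no reversal.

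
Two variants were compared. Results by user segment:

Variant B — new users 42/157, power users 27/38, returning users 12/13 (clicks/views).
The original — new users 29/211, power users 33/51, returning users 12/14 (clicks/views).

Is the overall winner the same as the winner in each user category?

New users: Variant B 42/157 = 26.8%, the original 29/211 = 13.7% → Variant B
Power users: Variant B 27/38 = 71.1%, the original 33/51 = 64.7% → Variant B
Returning users: Variant B 12/13 = 92.3%, the original 12/14 = 85.7% → Variant B
Overall: Variant B 81/208 = 38.9%, the original 74/276 = 26.8% → Variant B
Variant B wins overall and in every user group — no reversal.

Yes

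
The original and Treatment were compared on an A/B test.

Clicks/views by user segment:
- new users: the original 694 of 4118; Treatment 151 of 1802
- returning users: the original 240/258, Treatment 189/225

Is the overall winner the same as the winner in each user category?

Yes

New users: the original 694/4118 = 16.9%, Treatment 151/1802 = 8.4% → the original
Returning users: the original 240/258 = 93.0%, Treatment 189/225 = 84.0% → the original
Overall: the original 934/4376 = 21.3%, Treatment 340/2027 = 16.8% → the original
The original wins overall and in every user group — no reversal.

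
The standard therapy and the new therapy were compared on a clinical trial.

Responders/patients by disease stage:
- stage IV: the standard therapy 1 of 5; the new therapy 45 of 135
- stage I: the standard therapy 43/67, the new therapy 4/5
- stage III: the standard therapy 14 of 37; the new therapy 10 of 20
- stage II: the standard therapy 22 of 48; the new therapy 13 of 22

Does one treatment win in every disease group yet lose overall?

Yes

Stage IV: the standard therapy 1/5 = 20.0%, the new therapy 45/135 = 33.3% → the new therapy
Stage I: the standard therapy 43/67 = 64.2%, the new therapy 4/5 = 80.0% → the new therapy
Stage III: the standard therapy 14/37 = 37.8%, the new therapy 10/20 = 50.0% → the new therapy
Stage II: the standard therapy 22/48 = 45.8%, the new therapy 13/22 = 59.1% → the new therapy
Overall: the standard therapy 80/157 = 51.0%, the new therapy 72/182 = 39.6% → the standard therapy
The new therapy wins each disease group but the standard therapy wins overall — the comparison reverses. The new therapy's patients skew toward stage IV, which has a lower base rate.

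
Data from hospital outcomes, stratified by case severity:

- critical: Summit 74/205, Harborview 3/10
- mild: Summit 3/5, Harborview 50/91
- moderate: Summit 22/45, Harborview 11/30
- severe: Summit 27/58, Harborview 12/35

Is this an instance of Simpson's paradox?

Critical: Summit 74/205 = 36.1%, Harborview 3/10 = 30.0% → Summit
Mild: Summit 3/5 = 60.0%, Harborview 50/91 = 54.9% → Summit
Moderate: Summit 22/45 = 48.9%, Harborview 11/30 = 36.7% → Summit
Severe: Summit 27/58 = 46.6%, Harborview 12/35 = 34.3% → Summit
Overall: Summit 126/313 = 40.3%, Harborview 76/166 = 45.8% → Harborview
Summit wins each case group but Harborview wins overall — the comparison reverses. Summit's patients skew toward critical, which has a lower base rate.

Yes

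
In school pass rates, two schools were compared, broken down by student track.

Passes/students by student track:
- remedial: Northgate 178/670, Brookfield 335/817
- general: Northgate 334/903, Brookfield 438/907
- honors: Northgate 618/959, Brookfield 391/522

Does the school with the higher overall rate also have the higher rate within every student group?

Yes

Remedial: Northgate 178/670 = 26.6%, Brookfield 335/817 = 41.0% → Brookfield
General: Northgate 334/903 = 37.0%, Brookfield 438/907 = 48.3% → Brookfield
Honors: Northgate 618/959 = 64.4%, Brookfield 391/522 = 74.9% → Brookfield
Overall: Northgate 1130/2532 = 44.6%, Brookfield 1164/2246 = 51.8% → Brookfield
Brookfield wins overall and in every student group — no reversal.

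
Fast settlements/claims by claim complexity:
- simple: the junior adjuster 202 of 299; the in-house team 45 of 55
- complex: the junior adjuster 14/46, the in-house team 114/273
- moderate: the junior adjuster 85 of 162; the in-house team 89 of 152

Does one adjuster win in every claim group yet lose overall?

Simple: the junior adjuster 202/299 = 67.6%, the in-house team 45/55 = 81.8% → the in-house team
Complex: the junior adjuster 14/46 = 30.4%, the in-house team 114/273 = 41.8% → the in-house team
Moderate: the junior adjuster 85/162 = 52.5%, the in-house team 89/152 = 58.6% → the in-house team
Overall: the junior adjuster 301/507 = 59.4%, the in-house team 248/480 = 51.7% → the junior adjuster
The in-house team wins each claim group but the junior adjuster wins overall — the comparison reverses. The in-house team's claims skew toward complex, which has a lower base rate.

Yes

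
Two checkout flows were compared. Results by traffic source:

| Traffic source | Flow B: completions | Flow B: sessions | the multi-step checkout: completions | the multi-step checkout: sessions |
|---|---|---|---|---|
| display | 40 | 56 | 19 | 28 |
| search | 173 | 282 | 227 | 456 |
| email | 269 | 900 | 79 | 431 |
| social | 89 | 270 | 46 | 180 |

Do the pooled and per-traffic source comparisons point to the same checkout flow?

Yes

Display: Flow B 40/56 = 71.4%, the multi-step checkout 19/28 = 67.9% → Flow B
Search: Flow B 173/282 = 61.3%, the multi-step checkout 227/456 = 49.8% → Flow B
Email: Flow B 269/900 = 29.9%, the multi-step checkout 79/431 = 18.3% → Flow B
Social: Flow B 89/270 = 33.0%, the multi-step checkout 46/180 = 25.6% → Flow B
Overall: Flow B 571/1508 = 37.9%, the multi-step checkout 371/1095 = 33.9% → Flow B
Flow B wins overall and in every traffic group — no reversal.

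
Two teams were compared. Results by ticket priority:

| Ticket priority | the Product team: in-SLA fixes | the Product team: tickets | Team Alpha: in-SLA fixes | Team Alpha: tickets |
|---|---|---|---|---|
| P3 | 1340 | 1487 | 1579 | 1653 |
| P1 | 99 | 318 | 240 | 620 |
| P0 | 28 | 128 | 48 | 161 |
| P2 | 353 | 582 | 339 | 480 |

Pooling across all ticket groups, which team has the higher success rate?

P3: the Product team 1340/1487 = 90.1%, Team Alpha 1579/1653 = 95.5% → Team Alpha
P1: the Product team 99/318 = 31.1%, Team Alpha 240/620 = 38.7% → Team Alpha
P0: the Product team 28/128 = 21.9%, Team Alpha 48/161 = 29.8% → Team Alpha
P2: the Product team 353/582 = 60.7%, Team Alpha 339/480 = 70.6% → Team Alpha
Overall: the Product team 1820/2515 = 72.4%, Team Alpha 2206/2914 = 75.7% → Team Alpha

Team Alpha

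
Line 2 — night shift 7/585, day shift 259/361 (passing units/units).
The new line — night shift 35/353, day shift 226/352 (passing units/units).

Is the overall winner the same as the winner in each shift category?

No

Night shift: Line 2 7/585 = 1.2%, the new line 35/353 = 9.9% → the new line
Day shift: Line 2 259/361 = 71.7%, the new line 226/352 = 64.2% → Line 2
Overall: Line 2 266/946 = 28.1%, the new line 261/705 = 37.0% → the new line
Neither sweeps: Line 2 wins 1 of 2 groups, the new line wins 1. The new line wins overall but not every group — no Simpson reversal.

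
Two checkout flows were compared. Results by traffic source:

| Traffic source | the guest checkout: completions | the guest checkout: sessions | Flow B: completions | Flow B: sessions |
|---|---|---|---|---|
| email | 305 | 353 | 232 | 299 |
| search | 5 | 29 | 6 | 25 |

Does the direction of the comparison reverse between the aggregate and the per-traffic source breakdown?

No

Email: the guest checkout 305/353 = 86.4%, Flow B 232/299 = 77.6% → the guest checkout
Search: the guest checkout 5/29 = 17.2%, Flow B 6/25 = 24.0% → Flow B
Overall: the guest checkout 310/382 = 81.2%, Flow B 238/324 = 73.5% → the guest checkout
Neither sweeps: the guest checkout wins 1 of 2 groups, Flow B wins 1. The guest checkout wins overall but not every group — no Simpson reversal.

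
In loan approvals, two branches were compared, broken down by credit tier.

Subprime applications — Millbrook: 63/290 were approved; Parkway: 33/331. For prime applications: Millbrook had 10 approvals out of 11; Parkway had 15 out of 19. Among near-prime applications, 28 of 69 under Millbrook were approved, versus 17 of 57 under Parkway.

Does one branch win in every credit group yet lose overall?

Subprime: Millbrook 63/290 = 21.7%, Parkway 33/331 = 10.0% → Millbrook
Prime: Millbrook 10/11 = 90.9%, Parkway 15/19 = 78.9% → Millbrook
Near-prime: Millbrook 28/69 = 40.6%, Parkway 17/57 = 29.8% → Millbrook
Overall: Millbrook 101/370 = 27.3%, Parkway 65/407 = 16.0% → Millbrook
Millbrook wins overall and in every credit group — no reversal.

No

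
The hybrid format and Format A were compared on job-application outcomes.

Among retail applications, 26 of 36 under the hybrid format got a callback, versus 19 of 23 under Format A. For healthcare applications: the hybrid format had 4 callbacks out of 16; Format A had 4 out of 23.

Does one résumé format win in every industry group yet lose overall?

No

Retail: the hybrid format 26/36 = 72.2%, Format A 19/23 = 82.6% → Format A
Healthcare: the hybrid format 4/16 = 25.0%, Format A 4/23 = 17.4% → the hybrid format
Overall: the hybrid format 30/52 = 57.7%, Format A 23/46 = 50.0% → the hybrid format
Neither sweeps: the hybrid format wins 1 of 2 groups, Format A wins 1. The hybrid format wins overall but not every group — no Simpson reversal.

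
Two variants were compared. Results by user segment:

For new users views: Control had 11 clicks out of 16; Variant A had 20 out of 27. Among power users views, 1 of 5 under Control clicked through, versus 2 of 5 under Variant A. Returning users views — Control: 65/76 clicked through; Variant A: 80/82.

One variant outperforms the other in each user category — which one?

New users: Control 11/16 = 68.8%, Variant A 20/27 = 74.1% → Variant A
Power users: Control 1/5 = 20.0%, Variant A 2/5 = 40.0% → Variant A
Returning users: Control 65/76 = 85.5%, Variant A 80/82 = 97.6% → Variant A
Variant A has the higher rate in all 3 groups.

Variant A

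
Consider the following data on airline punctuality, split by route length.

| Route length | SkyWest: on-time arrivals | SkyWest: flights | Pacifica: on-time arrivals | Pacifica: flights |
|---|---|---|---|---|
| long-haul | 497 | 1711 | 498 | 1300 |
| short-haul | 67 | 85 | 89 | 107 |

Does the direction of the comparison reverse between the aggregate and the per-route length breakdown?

Long-haul: SkyWest 497/1711 = 29.0%, Pacifica 498/1300 = 38.3% → Pacifica
Short-haul: SkyWest 67/85 = 78.8%, Pacifica 89/107 = 83.2% → Pacifica
Overall: SkyWest 564/1796 = 31.4%, Pacifica 587/1407 = 41.7% → Pacifica
Pacifica wins overall and in every route group — no reversal.

No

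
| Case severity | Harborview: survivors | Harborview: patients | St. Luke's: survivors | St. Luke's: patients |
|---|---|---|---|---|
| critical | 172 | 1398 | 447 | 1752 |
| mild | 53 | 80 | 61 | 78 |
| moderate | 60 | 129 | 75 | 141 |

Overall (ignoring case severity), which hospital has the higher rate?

Critical: Harborview 172/1398 = 12.3%, St. Luke's 447/1752 = 25.5% → St. Luke's
Mild: Harborview 53/80 = 66.2%, St. Luke's 61/78 = 78.2% → St. Luke's
Moderate: Harborview 60/129 = 46.5%, St. Luke's 75/141 = 53.2% → St. Luke's
Overall: Harborview 285/1607 = 17.7%, St. Luke's 583/1971 = 29.6% → St. Luke's

St. Luke's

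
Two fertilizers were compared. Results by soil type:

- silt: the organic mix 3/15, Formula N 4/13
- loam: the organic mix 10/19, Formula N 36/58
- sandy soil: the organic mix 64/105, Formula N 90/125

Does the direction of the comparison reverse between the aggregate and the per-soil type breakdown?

Silt: the organic mix 3/15 = 20.0%, Formula N 4/13 = 30.8% → Formula N
Loam: the organic mix 10/19 = 52.6%, Formula N 36/58 = 62.1% → Formula N
Sandy soil: the organic mix 64/105 = 61.0%, Formula N 90/125 = 72.0% → Formula N
Overall: the organic mix 77/139 = 55.4%, Formula N 130/196 = 66.3% → Formula N
Formula N wins overall and in every soil group — no reversal.

No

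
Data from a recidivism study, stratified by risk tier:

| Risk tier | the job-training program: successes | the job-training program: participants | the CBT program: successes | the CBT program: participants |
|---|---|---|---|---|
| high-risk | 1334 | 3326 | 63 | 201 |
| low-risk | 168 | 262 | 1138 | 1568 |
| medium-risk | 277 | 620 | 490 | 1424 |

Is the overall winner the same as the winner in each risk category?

No

High-risk: the job-training program 1334/3326 = 40.1%, the CBT program 63/201 = 31.3% → the job-training program
Low-risk: the job-training program 168/262 = 64.1%, the CBT program 1138/1568 = 72.6% → the CBT program
Medium-risk: the job-training program 277/620 = 44.7%, the CBT program 490/1424 = 34.4% → the job-training program
Overall: the job-training program 1779/4208 = 42.3%, the CBT program 1691/3193 = 53.0% → the CBT program
Neither sweeps: the job-training program wins 2 of 3 groups, the CBT program wins 1. The CBT program wins overall but not every group — no Simpson reversal.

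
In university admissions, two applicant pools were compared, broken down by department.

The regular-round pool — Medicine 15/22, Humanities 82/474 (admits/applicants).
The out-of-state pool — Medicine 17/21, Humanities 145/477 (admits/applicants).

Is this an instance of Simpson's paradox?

Medicine: the regular-round pool 15/22 = 68.2%, the out-of-state pool 17/21 = 81.0% → the out-of-state pool
Humanities: the regular-round pool 82/474 = 17.3%, the out-of-state pool 145/477 = 30.4% → the out-of-state pool
Overall: the regular-round pool 97/496 = 19.6%, the out-of-state pool 162/498 = 32.5% → the out-of-state pool
The out-of-state pool wins overall and in every department group — no reversal.

No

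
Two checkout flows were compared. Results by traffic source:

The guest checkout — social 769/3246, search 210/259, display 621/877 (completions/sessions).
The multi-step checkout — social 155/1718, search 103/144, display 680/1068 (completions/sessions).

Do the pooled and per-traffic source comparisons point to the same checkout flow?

Social: the guest checkout 769/3246 = 23.7%, the multi-step checkout 155/1718 = 9.0% → the guest checkout
Search: the guest checkout 210/259 = 81.1%, the multi-step checkout 103/144 = 71.5% → the guest checkout
Display: the guest checkout 621/877 = 70.8%, the multi-step checkout 680/1068 = 63.7% → the guest checkout
Overall: the guest checkout 1600/4382 = 36.5%, the multi-step checkout 938/2930 = 32.0% → the guest checkout
The guest checkout wins overall and in every traffic group — no reversal.

Yes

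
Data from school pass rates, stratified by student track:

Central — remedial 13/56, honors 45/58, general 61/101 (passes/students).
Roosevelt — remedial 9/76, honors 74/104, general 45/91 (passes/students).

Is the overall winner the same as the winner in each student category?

Remedial: Central 13/56 = 23.2%, Roosevelt 9/76 = 11.8% → Central
Honors: Central 45/58 = 77.6%, Roosevelt 74/104 = 71.2% → Central
General: Central 61/101 = 60.4%, Roosevelt 45/91 = 49.5% → Central
Overall: Central 119/215 = 55.3%, Roosevelt 128/271 = 47.2% → Central
Central wins overall and in every student group — no reversal.

Yes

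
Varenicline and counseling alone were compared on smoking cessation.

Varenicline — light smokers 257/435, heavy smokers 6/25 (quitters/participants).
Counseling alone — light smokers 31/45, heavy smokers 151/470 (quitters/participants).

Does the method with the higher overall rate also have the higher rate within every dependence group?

No

Light smokers: varenicline 257/435 = 59.1%, counseling alone 31/45 = 68.9% → counseling alone
Heavy smokers: varenicline 6/25 = 24.0%, counseling alone 151/470 = 32.1% → counseling alone
Overall: varenicline 263/460 = 57.2%, counseling alone 182/515 = 35.3% → varenicline
Counseling alone wins each dependence group but varenicline wins overall — the comparison reverses. Counseling alone's participants skew toward heavy smokers, which has a lower base rate.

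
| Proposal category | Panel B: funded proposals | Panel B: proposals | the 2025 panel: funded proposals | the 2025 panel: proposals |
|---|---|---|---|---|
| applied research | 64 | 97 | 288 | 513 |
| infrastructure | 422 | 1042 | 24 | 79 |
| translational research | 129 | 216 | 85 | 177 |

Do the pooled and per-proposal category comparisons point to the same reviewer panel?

Applied research: Panel B 64/97 = 66.0%, the 2025 panel 288/513 = 56.1% → Panel B
Infrastructure: Panel B 422/1042 = 40.5%, the 2025 panel 24/79 = 30.4% → Panel B
Translational research: Panel B 129/216 = 59.7%, the 2025 panel 85/177 = 48.0% → Panel B
Overall: Panel B 615/1355 = 45.4%, the 2025 panel 397/769 = 51.6% → the 2025 panel
Panel B wins each proposal group but the 2025 panel wins overall — the comparison reverses. Panel B's proposals skew toward infrastructure, which has a lower base rate.

No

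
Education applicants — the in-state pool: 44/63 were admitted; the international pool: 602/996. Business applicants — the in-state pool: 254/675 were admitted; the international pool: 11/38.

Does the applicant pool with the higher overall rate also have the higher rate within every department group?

No

Education: the in-state pool 44/63 = 69.8%, the international pool 602/996 = 60.4% → the in-state pool
Business: the in-state pool 254/675 = 37.6%, the international pool 11/38 = 28.9% → the in-state pool
Overall: the in-state pool 298/738 = 40.4%, the international pool 613/1034 = 59.3% → the international pool
The in-state pool wins each department group but the international pool wins overall — the comparison reverses. The in-state pool's applicants skew toward Business, which has a lower base rate.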